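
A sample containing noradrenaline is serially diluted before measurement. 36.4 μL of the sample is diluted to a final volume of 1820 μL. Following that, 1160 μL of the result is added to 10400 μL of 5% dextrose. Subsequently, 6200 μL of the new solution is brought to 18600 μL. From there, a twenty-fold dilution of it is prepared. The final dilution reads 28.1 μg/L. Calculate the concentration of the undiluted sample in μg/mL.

Overall dilution factor = 50 × 9.966 × 3 × 20 = 2.99 × 10⁴.
Original = 28.1 μg/L × 2.99 × 10⁴ = 8.40 × 10⁵ μg/L = 840 μg/mL.

840 μg/mL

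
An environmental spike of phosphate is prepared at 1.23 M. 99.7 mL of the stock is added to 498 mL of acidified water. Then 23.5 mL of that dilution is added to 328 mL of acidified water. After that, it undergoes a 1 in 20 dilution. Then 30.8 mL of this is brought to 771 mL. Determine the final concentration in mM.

Overall dilution factor = 5.995 × 14.96 × 20 × 25.03 = 4.49 × 10⁴.
1.23 M / 4.49 × 10⁴ = 2.74 × 10⁻⁵ M = 0.0274 mM.

0.0274 mM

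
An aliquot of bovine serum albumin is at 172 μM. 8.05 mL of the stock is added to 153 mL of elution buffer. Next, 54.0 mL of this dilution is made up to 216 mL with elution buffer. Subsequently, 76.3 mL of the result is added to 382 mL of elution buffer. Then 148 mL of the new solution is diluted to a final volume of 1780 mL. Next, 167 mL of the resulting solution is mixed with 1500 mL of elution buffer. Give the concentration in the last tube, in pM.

2980 pM

Overall dilution factor = 20.01 × 4 × 6.007 × 12.03 × 9.982 = 5.77 × 10⁴.
172 μM / 5.77 × 10⁴ = 2.98 × 10⁻³ μM = 2980 pM.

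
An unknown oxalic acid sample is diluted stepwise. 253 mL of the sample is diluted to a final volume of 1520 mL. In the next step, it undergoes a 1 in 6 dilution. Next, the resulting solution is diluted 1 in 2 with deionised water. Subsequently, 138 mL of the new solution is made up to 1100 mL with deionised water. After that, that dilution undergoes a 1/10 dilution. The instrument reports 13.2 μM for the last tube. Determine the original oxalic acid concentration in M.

Overall dilution factor = 6.008 × 6 × 2 × 7.971 × 10 = 5747.
Original = 13.2 μM × 5747 = 7.59 × 10⁴ μM = 0.0759 M.

0.0759 M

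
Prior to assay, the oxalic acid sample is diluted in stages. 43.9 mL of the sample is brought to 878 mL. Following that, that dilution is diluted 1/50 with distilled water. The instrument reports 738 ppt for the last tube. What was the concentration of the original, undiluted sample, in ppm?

0.738 ppm

Overall dilution factor = 20 × 50 = 1000.
Original = 738 ppt × 1000 = 7.38 × 10⁵ ppt = 0.738 ppm.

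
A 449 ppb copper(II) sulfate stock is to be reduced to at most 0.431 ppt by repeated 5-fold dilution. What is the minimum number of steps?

Need 5ⁿ ≥ 1.04 × 10⁶, so n ≥ log(1.04 × 10⁶)/log(5) = 8.61.
Minimum whole steps: n = 9.

9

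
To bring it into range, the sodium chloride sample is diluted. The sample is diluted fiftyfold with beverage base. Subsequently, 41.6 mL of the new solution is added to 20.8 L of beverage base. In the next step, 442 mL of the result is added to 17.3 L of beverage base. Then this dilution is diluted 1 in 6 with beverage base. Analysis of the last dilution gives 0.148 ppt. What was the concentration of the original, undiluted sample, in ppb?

893 ppb

Overall dilution factor = 50 × 501 × 40.14 × 6 = 6.03 × 10⁶.
Original = 0.148 ppt × 6.03 × 10⁶ = 8.93 × 10⁵ ppt = 893 ppb.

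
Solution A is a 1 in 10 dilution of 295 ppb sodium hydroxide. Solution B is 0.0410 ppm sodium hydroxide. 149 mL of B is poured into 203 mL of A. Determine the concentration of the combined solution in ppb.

C_A = 295 ppb / 10 = 29.5 ppb.
C_B = 0.0410 ppm = 41.0 ppb.
C_mix = (C_A·V_A + C_B·V_B)/(V_A + V_B) = (29.5×203 + 41.0×149) / 352.0 = 34.4 ppb.

34.4 ppb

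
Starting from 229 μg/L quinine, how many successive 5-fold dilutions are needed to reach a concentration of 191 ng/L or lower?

Need 5ⁿ ≥ 1199, so n ≥ log(1199)/log(5) = 4.40.
Minimum whole steps: n = 5.

5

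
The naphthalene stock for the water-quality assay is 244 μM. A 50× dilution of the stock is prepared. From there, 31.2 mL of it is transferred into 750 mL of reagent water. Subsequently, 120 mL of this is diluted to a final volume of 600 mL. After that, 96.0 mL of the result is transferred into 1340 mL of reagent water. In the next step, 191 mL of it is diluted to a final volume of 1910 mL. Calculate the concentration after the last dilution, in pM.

Overall dilution factor = 50 × 25.04 × 5 × 14.96 × 10 = 9.36 × 10⁵.
244 μM / 9.36 × 10⁵ = 2.61 × 10⁻⁴ μM = 261 pM.

261 pM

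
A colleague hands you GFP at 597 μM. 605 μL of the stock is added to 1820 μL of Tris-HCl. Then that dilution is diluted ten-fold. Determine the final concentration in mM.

Overall dilution factor = 4.008 × 10 = 40.1.
597 μM / 40.1 = 14.9 μM = 0.0149 mM.

0.0149 mM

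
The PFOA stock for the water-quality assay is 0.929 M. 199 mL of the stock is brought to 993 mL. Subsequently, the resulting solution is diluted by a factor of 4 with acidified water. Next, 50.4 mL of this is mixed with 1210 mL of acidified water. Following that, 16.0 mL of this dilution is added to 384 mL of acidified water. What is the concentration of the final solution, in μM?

74.4 μM

Overall dilution factor = 4.990 × 4 × 25.01 × 25 = 1.25 × 10⁴.
0.929 M / 1.25 × 10⁴ = 7.44 × 10⁻⁵ M = 74.4 μM.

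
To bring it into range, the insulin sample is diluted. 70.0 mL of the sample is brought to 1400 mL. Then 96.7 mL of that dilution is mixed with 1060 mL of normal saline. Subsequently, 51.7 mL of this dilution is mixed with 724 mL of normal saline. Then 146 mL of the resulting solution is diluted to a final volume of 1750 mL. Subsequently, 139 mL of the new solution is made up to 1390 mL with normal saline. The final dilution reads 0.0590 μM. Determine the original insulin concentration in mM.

25.4 mM

Overall dilution factor = 20 × 11.96 × 15.00 × 11.99 × 10 = 4.30 × 10⁵.
Original = 0.0590 μM × 4.30 × 10⁵ = 2.54 × 10⁴ μM = 25.4 mM.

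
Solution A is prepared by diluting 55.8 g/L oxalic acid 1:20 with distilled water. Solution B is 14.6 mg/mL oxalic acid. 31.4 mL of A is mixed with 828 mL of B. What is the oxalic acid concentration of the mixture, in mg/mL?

C_A = 55.8 g/L / 20 = 2.79 g/L.
C_B = 14.6 mg/mL = 14.6 g/L.
C_mix = (C_A·V_A + C_B·V_B)/(V_A + V_B) = (2.79×31.4 + 14.6×828) / 859.4 = 14.2 g/L = 14.2 mg/mL.

14.2 mg/mL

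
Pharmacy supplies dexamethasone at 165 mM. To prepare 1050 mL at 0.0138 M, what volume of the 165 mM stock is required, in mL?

87.8 mL

0.0138 M = 13.8 mM.
V₁ = C₂V₂/C₁ = 13.8 × 1050 / 165 = 87.8 mL.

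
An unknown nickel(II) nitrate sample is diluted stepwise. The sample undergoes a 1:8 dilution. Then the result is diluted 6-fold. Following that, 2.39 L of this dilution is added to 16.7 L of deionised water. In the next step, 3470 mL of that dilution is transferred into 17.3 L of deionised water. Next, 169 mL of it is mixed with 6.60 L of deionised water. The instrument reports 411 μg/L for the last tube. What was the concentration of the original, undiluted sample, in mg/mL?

Overall dilution factor = 8 × 6 × 7.987 × 5.986 × 40.05 = 9.19 × 10⁴.
Original = 411 μg/L × 9.19 × 10⁴ = 3.78 × 10⁷ μg/L = 37.8 mg/mL.

37.8 mg/mL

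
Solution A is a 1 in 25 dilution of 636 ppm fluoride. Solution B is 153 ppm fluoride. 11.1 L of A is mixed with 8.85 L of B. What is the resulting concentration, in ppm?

82.0 ppm

C_A = 636 ppm / 25 = 25.4 ppm.
C_mix = (C_A·V_A + C_B·V_B)/(V_A + V_B) = (25.4×11.1 + 153×8.85) / 19.95 = 82.0 ppm.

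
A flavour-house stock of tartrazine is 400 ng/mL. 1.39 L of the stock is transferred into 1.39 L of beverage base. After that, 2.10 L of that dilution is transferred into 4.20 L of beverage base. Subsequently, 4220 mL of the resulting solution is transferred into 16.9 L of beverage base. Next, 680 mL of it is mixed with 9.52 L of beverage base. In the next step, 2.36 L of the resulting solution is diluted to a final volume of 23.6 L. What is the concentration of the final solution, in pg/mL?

Overall dilution factor = 2 × 3 × 5.005 × 15 × 10 = 4504.
400 ng/mL / 4504 = 0.0888 ng/mL = 88.8 pg/mL.

88.8 pg/mL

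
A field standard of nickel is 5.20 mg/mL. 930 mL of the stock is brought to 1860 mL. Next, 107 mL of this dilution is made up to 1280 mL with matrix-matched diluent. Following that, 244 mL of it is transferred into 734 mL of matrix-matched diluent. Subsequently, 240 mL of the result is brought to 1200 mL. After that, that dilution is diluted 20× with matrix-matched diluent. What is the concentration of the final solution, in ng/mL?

Overall dilution factor = 2 × 11.96 × 4.008 × 5 × 20 = 9590.
5.20 mg/mL / 9590 = 5.42 × 10⁻⁴ mg/mL = 542 ng/mL.

542 ng/mL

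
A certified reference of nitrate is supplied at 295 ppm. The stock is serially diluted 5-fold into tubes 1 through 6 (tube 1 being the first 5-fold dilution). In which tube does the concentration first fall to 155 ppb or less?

tube 5

Tube n has concentration 295 ppm / 5ⁿ.
Need 5ⁿ ≥ 295 ppm / 155 ppb = 1903, so n ≥ 4.69.
First such tube: n = 5.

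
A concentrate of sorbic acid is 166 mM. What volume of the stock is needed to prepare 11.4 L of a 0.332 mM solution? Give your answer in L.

V₁ = C₂V₂/C₁ = 0.332 × 11.4 / 166 = 0.0228 L.

0.0228 L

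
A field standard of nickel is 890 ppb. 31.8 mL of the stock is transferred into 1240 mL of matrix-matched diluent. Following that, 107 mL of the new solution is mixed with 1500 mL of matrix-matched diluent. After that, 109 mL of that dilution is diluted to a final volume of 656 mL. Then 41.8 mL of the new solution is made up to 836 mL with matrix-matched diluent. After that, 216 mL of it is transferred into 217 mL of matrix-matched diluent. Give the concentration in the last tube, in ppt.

Overall dilution factor = 39.99 × 15.02 × 6.018 × 20 × 2.005 = 1.45 × 10⁵.
890 ppb / 1.45 × 10⁵ = 6.14 × 10⁻³ ppb = 6.14 ppt.

6.14 ppt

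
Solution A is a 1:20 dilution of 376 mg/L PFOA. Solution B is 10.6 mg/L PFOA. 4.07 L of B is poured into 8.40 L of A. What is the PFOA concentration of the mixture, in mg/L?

16.1 mg/L

C_A = 376 mg/L / 20 = 18.8 mg/L.
C_mix = (C_A·V_A + C_B·V_B)/(V_A + V_B) = (18.8×8.40 + 10.6×4.07) / 12.47 = 16.1 mg/L.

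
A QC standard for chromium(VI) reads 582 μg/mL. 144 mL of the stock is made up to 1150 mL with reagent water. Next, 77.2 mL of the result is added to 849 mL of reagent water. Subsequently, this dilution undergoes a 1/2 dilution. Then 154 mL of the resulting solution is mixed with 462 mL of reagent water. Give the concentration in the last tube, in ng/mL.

759 ng/mL

Overall dilution factor = 7.986 × 12.00 × 2 × 4 = 767.
582 μg/mL / 767 = 0.759 μg/mL = 759 ng/mL.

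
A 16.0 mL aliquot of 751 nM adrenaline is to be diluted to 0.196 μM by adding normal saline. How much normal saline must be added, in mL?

45.3 mL

0.196 μM = 196 nM.
V₂ = C₁V₁/C₂ = 751 × 16.0 / 196 = 61.3 mL.
Diluent to add = V₂ − V₁ = 61.3 − 16.0 = 45.3 mL.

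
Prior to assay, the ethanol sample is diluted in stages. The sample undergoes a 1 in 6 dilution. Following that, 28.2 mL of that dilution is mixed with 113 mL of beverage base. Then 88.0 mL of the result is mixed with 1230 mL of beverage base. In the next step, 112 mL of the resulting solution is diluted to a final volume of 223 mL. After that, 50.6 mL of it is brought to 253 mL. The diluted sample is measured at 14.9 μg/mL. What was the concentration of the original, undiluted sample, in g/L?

Overall dilution factor = 6 × 5.007 × 14.98 × 1.991 × 5 = 4479.
Original = 14.9 μg/mL × 4479 = 6.67 × 10⁴ μg/mL = 66.7 g/L.

66.7 g/L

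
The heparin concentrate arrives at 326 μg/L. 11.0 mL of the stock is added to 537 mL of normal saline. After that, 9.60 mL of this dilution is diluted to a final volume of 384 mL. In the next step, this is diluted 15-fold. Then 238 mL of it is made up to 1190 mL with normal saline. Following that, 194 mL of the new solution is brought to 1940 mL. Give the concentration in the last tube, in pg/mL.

0.218 pg/mL

Overall dilution factor = 49.82 × 40 × 15 × 5 × 10 = 1.49 × 10⁶.
326 μg/L / 1.49 × 10⁶ = 2.18 × 10⁻⁴ μg/L = 0.218 pg/mL.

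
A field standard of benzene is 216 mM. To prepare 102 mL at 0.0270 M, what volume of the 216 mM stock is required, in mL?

12.8 mL

0.0270 M = 27.0 mM.
V₁ = C₂V₂/C₁ = 27.0 × 102 / 216 = 12.8 mL.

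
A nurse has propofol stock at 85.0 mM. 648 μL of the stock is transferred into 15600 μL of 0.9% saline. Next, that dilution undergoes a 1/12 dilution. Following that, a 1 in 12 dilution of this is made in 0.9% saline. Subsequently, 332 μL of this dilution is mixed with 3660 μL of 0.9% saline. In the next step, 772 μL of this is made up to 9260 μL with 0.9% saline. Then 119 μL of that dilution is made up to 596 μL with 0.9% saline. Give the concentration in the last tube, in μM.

0.0326 μM

Overall dilution factor = 25.07 × 12 × 12 × 12.02 × 11.99 × 5.008 = 2.61 × 10⁶.
85.0 mM / 2.61 × 10⁶ = 3.26 × 10⁻⁵ mM = 0.0326 μM.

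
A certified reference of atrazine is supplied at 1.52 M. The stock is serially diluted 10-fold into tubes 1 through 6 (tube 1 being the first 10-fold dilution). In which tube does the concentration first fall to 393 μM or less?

Tube n has concentration 1.52 M / 10ⁿ.
Need 10ⁿ ≥ 1.52 M / 393 μM = 3868, so n ≥ 3.59.
First such tube: n = 4.

tube 4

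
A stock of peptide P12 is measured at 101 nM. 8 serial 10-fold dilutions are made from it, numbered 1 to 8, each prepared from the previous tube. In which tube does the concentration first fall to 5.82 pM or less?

Tube n has concentration 101 nM / 10ⁿ.
Need 10ⁿ ≥ 101 nM / 5.82 pM = 1.74 × 10⁴, so n ≥ 4.24.
First such tube: n = 5.

tube 5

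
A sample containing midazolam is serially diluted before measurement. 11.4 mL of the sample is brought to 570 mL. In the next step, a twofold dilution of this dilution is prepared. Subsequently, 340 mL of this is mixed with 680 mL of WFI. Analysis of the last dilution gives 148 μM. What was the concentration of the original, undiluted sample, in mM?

Overall dilution factor = 50 × 2 × 3 = 300.
Original = 148 μM × 300 = 4.44 × 10⁴ μM = 44.4 mM.

44.4 mM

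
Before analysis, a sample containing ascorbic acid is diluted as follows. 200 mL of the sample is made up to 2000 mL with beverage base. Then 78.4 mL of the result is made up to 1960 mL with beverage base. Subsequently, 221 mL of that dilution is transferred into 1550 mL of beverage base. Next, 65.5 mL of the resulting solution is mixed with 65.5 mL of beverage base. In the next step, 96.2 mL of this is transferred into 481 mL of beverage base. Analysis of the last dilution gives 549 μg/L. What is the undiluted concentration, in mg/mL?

Overall dilution factor = 10 × 25 × 8.014 × 2 × 6 = 2.40 × 10⁴.
Original = 549 μg/L × 2.40 × 10⁴ = 1.32 × 10⁷ μg/L = 13.2 mg/mL.

13.2 mg/mL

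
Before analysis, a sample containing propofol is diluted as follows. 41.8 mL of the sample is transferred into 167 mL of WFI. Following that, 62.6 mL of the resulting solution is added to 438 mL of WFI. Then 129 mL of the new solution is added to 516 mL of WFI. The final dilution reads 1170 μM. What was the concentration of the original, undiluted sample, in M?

0.234 M

Overall dilution factor = 4.995 × 7.997 × 5 = 200.
Original = 1170 μM × 200 = 2.34 × 10⁵ μM = 0.234 M.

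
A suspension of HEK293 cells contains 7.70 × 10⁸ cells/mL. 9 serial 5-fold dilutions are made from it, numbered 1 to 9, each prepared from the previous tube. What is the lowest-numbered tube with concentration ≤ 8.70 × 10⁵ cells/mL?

Tube n has concentration 7.70 × 10⁸ cells/mL / 5ⁿ.
Need 5ⁿ ≥ 7.70 × 10⁸ cells/mL / 8.70 × 10⁵ cells/mL = 885, so n ≥ 4.22.
First such tube: n = 5.

tube 5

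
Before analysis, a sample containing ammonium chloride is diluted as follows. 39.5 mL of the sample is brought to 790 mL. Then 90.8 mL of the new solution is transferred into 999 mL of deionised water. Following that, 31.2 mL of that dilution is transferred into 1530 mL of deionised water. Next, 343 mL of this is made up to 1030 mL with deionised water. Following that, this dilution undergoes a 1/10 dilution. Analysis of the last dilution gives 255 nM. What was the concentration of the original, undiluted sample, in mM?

92.0 mM

Overall dilution factor = 20 × 12.00 × 50.04 × 3.003 × 10 = 3.61 × 10⁵.
Original = 255 nM × 3.61 × 10⁵ = 9.20 × 10⁷ nM = 92.0 mM.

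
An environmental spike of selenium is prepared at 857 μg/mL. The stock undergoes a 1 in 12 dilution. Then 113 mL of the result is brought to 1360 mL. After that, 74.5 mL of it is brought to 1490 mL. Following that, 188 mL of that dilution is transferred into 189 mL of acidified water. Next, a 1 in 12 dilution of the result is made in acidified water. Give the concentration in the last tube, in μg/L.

12.3 μg/L

Overall dilution factor = 12 × 12.04 × 20 × 2.005 × 12 = 6.95 × 10⁴.
857 μg/mL / 6.95 × 10⁴ = 0.0123 μg/mL = 12.3 μg/L.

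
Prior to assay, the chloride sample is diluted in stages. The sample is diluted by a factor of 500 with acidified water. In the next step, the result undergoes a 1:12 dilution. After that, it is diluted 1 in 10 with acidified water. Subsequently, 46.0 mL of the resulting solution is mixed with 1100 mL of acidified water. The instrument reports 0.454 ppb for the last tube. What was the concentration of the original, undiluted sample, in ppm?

679 ppm

Overall dilution factor = 500 × 12 × 10 × 24.91 = 1.49 × 10⁶.
Original = 0.454 ppb × 1.49 × 10⁶ = 6.79 × 10⁵ ppb = 679 ppm.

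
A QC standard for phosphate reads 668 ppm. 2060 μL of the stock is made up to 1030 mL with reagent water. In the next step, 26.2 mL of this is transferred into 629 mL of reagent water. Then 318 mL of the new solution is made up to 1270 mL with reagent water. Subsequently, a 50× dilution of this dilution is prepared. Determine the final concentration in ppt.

Overall dilution factor = 500 × 25.01 × 3.994 × 50 = 2.50 × 10⁶.
668 ppm / 2.50 × 10⁶ = 2.68 × 10⁻⁴ ppm = 268 ppt.

268 ppt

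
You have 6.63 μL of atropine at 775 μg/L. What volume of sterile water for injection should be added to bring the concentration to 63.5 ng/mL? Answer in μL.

63.5 ng/mL = 63.5 μg/L.
V₂ = C₁V₁/C₂ = 775 × 6.63 / 63.5 = 80.9 μL.
Diluent to add = V₂ − V₁ = 80.9 − 6.63 = 74.3 μL.

74.3 μL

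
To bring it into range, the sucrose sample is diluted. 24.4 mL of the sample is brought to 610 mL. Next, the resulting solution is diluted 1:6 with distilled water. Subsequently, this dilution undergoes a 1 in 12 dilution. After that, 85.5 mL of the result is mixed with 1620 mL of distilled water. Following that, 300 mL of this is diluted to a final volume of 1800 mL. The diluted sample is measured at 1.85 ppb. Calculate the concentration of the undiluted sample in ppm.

Overall dilution factor = 25 × 6 × 12 × 19.95 × 6 = 2.15 × 10⁵.
Original = 1.85 ppb × 2.15 × 10⁵ = 3.99 × 10⁵ ppb = 399 ppm.

399 ppm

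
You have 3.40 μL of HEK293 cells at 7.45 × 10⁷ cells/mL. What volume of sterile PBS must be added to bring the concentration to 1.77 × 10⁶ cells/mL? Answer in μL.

140 μL

V₂ = C₁V₁/C₂ = 7.45 × 10⁷ × 3.40 / 1.77 × 10⁶ = 143 μL.
Diluent to add = V₂ − V₁ = 143 − 3.40 = 140 μL.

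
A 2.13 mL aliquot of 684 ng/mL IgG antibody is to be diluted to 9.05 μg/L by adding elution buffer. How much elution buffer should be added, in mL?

9.05 μg/L = 9.05 ng/mL.
V₂ = C₁V₁/C₂ = 684 × 2.13 / 9.05 = 161 mL.
Diluent to add = V₂ − V₁ = 161 − 2.13 = 159 mL.

159 mL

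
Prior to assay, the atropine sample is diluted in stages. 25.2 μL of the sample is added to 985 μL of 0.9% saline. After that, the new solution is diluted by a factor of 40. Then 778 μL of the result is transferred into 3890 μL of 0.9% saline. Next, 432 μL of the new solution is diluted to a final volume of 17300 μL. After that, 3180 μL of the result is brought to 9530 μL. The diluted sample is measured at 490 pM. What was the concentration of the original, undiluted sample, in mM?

0.566 mM

Overall dilution factor = 40.09 × 40 × 6 × 40.05 × 2.997 = 1.15 × 10⁶.
Original = 490 pM × 1.15 × 10⁶ = 5.66 × 10⁸ pM = 0.566 mM.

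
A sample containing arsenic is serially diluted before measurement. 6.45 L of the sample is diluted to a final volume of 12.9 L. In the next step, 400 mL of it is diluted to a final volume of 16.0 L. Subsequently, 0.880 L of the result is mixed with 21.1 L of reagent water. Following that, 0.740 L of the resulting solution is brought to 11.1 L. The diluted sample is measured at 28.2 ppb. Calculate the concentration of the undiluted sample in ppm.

845 ppm

Overall dilution factor = 2 × 40 × 24.98 × 15 = 3.00 × 10⁴.
Original = 28.2 ppb × 3.00 × 10⁴ = 8.45 × 10⁵ ppb = 845 ppm.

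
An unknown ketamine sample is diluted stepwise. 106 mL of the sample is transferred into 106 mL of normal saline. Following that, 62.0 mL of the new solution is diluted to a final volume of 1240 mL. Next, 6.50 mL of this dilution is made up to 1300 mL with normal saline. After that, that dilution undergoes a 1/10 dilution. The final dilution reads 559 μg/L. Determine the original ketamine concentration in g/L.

44.7 g/L

Overall dilution factor = 2 × 20 × 200 × 10 = 8.00 × 10⁴.
Original = 559 μg/L × 8.00 × 10⁴ = 4.47 × 10⁷ μg/L = 44.7 g/L.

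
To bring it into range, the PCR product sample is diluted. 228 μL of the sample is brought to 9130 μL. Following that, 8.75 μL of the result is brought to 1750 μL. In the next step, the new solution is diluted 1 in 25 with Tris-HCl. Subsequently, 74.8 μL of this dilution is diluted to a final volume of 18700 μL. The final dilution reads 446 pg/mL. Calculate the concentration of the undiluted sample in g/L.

22.3 g/L

Overall dilution factor = 40.04 × 200 × 25 × 250 = 5.01 × 10⁷.
Original = 446 pg/mL × 5.01 × 10⁷ = 2.23 × 10¹⁰ pg/mL = 22.3 g/L.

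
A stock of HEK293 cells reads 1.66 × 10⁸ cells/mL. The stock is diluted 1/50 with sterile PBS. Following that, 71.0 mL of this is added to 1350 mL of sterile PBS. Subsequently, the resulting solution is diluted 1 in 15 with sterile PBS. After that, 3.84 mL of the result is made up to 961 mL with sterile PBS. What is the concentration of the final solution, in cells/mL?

Overall dilution factor = 50 × 20.01 × 15 × 250.3 = 3.76 × 10⁶.
1.66 × 10⁸ cells/mL / 3.76 × 10⁶ = 44.2 cells/mL.

44.2 cells/mL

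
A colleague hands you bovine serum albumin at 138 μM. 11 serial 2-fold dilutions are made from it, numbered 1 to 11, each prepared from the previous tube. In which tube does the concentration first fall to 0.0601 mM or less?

tube 2

Tube n has concentration 138 μM / 2ⁿ.
Need 2ⁿ ≥ 138 μM / 0.0601 mM = 2.30, so n ≥ 1.20.
First such tube: n = 2.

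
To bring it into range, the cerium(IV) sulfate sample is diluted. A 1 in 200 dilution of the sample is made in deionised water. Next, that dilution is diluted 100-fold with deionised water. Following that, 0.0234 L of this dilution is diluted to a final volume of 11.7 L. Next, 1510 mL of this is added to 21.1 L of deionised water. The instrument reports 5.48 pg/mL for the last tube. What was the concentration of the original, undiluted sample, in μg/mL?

821 μg/mL

Overall dilution factor = 200 × 100 × 500 × 14.97 = 1.50 × 10⁸.
Original = 5.48 pg/mL × 1.50 × 10⁸ = 8.21 × 10⁸ pg/mL = 821 μg/mL.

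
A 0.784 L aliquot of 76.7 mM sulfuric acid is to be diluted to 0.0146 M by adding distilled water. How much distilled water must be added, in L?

0.0146 M = 14.6 mM.
V₂ = C₁V₁/C₂ = 76.7 × 0.784 / 14.6 = 4.12 L.
Diluent to add = V₂ − V₁ = 4.12 − 0.784 = 3.33 L.

3.33 L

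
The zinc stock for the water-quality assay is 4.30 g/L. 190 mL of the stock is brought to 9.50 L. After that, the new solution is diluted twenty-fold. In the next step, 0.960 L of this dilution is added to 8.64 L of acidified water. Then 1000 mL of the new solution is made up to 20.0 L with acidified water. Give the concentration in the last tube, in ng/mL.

Overall dilution factor = 50 × 20 × 10 × 20 = 2.00 × 10⁵.
4.30 g/L / 2.00 × 10⁵ = 2.15 × 10⁻⁵ g/L = 21.5 ng/mL.

21.5 ng/mL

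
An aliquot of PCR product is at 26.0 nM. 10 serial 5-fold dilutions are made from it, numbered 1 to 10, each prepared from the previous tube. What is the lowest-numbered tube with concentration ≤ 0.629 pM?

tube 7

Tube n has concentration 26.0 nM / 5ⁿ.
Need 5ⁿ ≥ 26.0 nM / 0.629 pM = 4.13 × 10⁴, so n ≥ 6.60.
First such tube: n = 7.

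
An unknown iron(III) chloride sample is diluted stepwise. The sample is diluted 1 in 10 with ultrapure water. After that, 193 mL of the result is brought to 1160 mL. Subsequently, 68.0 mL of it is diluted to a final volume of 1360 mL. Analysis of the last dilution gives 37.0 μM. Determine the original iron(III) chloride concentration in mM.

44.5 mM

Overall dilution factor = 10 × 6.010 × 20 = 1202.
Original = 37.0 μM × 1202 = 4.45 × 10⁴ μM = 44.5 mM.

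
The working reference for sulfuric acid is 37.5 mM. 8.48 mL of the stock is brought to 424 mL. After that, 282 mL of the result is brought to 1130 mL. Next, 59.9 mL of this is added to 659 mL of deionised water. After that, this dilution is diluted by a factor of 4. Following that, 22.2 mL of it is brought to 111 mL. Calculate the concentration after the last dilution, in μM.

Overall dilution factor = 50 × 4.007 × 12.00 × 4 × 5 = 4.81 × 10⁴.
37.5 mM / 4.81 × 10⁴ = 7.80 × 10⁻⁴ mM = 0.780 μM.

0.780 μM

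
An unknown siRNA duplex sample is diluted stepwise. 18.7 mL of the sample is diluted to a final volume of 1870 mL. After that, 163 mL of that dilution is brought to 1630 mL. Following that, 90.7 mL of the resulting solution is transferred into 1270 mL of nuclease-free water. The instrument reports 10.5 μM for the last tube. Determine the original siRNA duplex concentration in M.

0.158 M

Overall dilution factor = 100 × 10 × 15.00 = 1.50 × 10⁴.
Original = 10.5 μM × 1.50 × 10⁴ = 1.58 × 10⁵ μM = 0.158 M.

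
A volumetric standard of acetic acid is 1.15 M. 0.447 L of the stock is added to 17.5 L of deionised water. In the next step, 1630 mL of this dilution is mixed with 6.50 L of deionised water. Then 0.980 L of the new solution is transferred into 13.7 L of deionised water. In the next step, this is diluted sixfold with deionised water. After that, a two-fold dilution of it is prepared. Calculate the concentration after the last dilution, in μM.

31.9 μM

Overall dilution factor = 40.15 × 4.988 × 14.98 × 6 × 2 = 3.60 × 10⁴.
1.15 M / 3.60 × 10⁴ = 3.19 × 10⁻⁵ M = 31.9 μM.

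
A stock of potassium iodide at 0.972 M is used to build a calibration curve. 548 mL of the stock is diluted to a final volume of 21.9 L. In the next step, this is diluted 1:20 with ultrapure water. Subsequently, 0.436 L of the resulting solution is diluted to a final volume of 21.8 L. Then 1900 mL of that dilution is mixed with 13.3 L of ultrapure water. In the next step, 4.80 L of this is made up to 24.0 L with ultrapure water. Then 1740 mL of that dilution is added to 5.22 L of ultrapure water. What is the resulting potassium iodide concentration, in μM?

0.152 μM

Overall dilution factor = 39.96 × 20 × 50 × 8 × 5 × 4 = 6.39 × 10⁶.
0.972 M / 6.39 × 10⁶ = 1.52 × 10⁻⁷ M = 0.152 μM.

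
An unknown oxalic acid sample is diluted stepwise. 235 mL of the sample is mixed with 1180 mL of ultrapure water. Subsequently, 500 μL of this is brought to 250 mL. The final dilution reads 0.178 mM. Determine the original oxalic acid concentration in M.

0.536 M

Overall dilution factor = 6.021 × 500 = 3011.
Original = 0.178 mM × 3011 = 536 mM = 0.536 M.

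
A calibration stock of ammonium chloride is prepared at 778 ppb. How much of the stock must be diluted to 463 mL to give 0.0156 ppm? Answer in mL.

9.28 mL

0.0156 ppm = 15.6 ppb.
V₁ = C₂V₂/C₁ = 15.6 × 463 / 778 = 9.28 mL.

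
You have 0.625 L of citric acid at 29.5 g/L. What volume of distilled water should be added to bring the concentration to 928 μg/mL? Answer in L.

928 μg/mL = 0.928 g/L.
V₂ = C₁V₁/C₂ = 29.5 × 0.625 / 0.928 = 19.9 L.
Diluent to add = V₂ − V₁ = 19.9 − 0.625 = 19.2 L.

19.2 L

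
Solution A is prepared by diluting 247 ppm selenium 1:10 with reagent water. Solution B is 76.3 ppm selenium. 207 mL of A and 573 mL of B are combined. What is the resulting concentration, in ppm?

62.6 ppm

C_A = 247 ppm / 10 = 24.7 ppm.
C_mix = (C_A·V_A + C_B·V_B)/(V_A + V_B) = (24.7×207 + 76.3×573) / 780.0 = 62.6 ppm.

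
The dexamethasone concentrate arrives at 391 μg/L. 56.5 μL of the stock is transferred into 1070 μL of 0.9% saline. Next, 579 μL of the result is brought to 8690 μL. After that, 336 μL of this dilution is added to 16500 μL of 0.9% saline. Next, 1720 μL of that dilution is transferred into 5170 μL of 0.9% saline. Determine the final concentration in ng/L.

Overall dilution factor = 19.94 × 15.01 × 50.11 × 4.006 = 6.01 × 10⁴.
391 μg/L / 6.01 × 10⁴ = 6.51 × 10⁻³ μg/L = 6.51 ng/L.

6.51 ng/L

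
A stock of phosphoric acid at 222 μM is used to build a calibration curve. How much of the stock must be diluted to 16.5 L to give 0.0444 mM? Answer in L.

0.0444 mM = 44.4 μM.
V₁ = C₂V₂/C₁ = 44.4 × 16.5 / 222 = 3.30 L.

3.30 L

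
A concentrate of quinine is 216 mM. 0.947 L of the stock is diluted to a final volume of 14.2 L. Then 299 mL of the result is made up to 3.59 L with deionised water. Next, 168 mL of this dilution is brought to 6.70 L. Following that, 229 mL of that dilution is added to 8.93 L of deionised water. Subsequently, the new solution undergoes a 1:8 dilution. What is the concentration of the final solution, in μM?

0.0940 μM

Overall dilution factor = 14.99 × 12.01 × 39.88 × 40.00 × 8 = 2.30 × 10⁶.
216 mM / 2.30 × 10⁶ = 9.40 × 10⁻⁵ mM = 0.0940 μM.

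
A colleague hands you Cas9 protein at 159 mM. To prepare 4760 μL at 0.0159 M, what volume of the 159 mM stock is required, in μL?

476 μL

0.0159 M = 15.9 mM.
V₁ = C₂V₂/C₁ = 15.9 × 4760 / 159 = 476 μL.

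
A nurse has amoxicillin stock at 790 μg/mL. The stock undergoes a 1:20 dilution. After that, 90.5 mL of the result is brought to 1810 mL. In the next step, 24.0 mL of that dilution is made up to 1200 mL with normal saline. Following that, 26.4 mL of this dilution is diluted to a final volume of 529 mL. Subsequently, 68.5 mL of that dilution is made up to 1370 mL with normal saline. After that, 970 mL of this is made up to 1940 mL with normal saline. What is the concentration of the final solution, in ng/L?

Overall dilution factor = 20 × 20 × 50 × 20.04 × 20 × 2 = 1.60 × 10⁷.
790 μg/mL / 1.60 × 10⁷ = 4.93 × 10⁻⁵ μg/mL = 49.3 ng/L.

49.3 ng/L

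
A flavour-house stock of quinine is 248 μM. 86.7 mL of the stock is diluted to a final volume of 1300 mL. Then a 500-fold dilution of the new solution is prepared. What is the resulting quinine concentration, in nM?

Overall dilution factor = 14.99 × 500 = 7497.
248 μM / 7497 = 0.0331 μM = 33.1 nM.

33.1 nM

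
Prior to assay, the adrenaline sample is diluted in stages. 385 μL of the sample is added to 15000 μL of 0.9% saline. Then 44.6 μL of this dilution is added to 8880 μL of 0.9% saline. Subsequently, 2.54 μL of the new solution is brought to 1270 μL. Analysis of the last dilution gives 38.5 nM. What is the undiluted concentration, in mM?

Overall dilution factor = 39.96 × 200.1 × 500 = 4.00 × 10⁶.
Original = 38.5 nM × 4.00 × 10⁶ = 1.54 × 10⁸ nM = 154 mM.

154 mM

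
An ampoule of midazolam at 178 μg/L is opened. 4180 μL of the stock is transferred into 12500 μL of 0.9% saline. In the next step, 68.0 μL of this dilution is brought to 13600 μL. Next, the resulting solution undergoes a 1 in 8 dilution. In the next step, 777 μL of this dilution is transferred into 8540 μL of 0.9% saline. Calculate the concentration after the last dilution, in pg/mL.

2.33 pg/mL

Overall dilution factor = 3.990 × 200 × 8 × 11.99 = 7.66 × 10⁴.
178 μg/L / 7.66 × 10⁴ = 2.33 × 10⁻³ μg/L = 2.33 pg/mL.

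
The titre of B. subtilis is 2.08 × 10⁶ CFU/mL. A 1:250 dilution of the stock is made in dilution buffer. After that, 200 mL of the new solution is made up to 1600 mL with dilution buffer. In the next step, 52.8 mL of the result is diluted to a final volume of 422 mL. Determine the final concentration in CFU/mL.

Overall dilution factor = 250 × 8 × 7.992 = 1.60 × 10⁴.
2.08 × 10⁶ CFU/mL / 1.60 × 10⁴ = 130 CFU/mL.

130 CFU/mL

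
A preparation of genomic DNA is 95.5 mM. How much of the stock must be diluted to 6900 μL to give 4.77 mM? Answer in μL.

V₁ = C₂V₂/C₁ = 4.77 × 6900 / 95.5 = 345 μL.

345 μL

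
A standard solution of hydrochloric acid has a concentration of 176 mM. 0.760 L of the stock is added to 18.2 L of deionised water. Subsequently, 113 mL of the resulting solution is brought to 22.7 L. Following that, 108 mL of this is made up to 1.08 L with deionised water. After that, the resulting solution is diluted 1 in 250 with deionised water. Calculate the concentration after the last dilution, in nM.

Overall dilution factor = 24.95 × 200.9 × 10 × 250 = 1.25 × 10⁷.
176 mM / 1.25 × 10⁷ = 1.40 × 10⁻⁵ mM = 14.0 nM.

14.0 nM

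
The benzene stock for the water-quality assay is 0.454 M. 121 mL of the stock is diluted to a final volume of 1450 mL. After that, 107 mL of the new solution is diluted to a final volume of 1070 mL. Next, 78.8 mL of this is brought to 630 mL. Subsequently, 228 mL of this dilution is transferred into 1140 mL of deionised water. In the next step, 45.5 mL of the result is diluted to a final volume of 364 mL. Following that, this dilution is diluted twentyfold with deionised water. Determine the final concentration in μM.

0.494 μM

Overall dilution factor = 11.98 × 10 × 7.995 × 6 × 8 × 20 = 9.20 × 10⁵.
0.454 M / 9.20 × 10⁵ = 4.94 × 10⁻⁷ M = 0.494 μM.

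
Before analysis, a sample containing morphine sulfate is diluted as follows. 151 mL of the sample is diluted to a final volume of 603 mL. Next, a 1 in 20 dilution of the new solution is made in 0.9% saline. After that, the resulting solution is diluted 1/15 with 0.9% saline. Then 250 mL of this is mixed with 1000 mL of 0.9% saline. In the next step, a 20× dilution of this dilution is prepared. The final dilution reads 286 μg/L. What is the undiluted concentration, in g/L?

Overall dilution factor = 3.993 × 20 × 15 × 5 × 20 = 1.20 × 10⁵.
Original = 286 μg/L × 1.20 × 10⁵ = 3.43 × 10⁷ μg/L = 34.3 g/L.

34.3 g/L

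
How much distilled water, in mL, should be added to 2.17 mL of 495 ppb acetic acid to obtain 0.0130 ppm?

0.0130 ppm = 13.0 ppb.
V₂ = C₁V₁/C₂ = 495 × 2.17 / 13.0 = 82.6 mL.
Diluent to add = V₂ − V₁ = 82.6 − 2.17 = 80.5 mL.

80.5 mL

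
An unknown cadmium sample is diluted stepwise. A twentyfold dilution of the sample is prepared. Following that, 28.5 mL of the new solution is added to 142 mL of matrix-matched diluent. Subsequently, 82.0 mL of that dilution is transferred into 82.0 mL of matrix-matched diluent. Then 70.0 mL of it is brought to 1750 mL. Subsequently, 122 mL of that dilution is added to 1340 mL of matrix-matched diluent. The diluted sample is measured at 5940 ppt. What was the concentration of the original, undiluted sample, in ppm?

Overall dilution factor = 20 × 5.982 × 2 × 25 × 11.98 = 7.17 × 10⁴.
Original = 5940 ppt × 7.17 × 10⁴ = 4.26 × 10⁸ ppt = 426 ppm.

426 ppm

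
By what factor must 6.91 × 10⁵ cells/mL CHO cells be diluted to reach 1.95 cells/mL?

Factor = C₀/C_target = 6.91 × 10⁵ cells/mL / 1.95 cells/mL = 3.54 × 10⁵.

3.54 × 10⁵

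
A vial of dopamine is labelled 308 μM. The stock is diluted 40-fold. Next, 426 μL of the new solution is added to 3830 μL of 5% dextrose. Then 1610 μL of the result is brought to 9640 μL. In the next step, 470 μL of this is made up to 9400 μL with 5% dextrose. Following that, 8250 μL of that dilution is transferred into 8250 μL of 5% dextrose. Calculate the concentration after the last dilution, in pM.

Overall dilution factor = 40 × 9.991 × 5.988 × 20 × 2 = 9.57 × 10⁴.
308 μM / 9.57 × 10⁴ = 3.22 × 10⁻³ μM = 3220 pM.

3220 pM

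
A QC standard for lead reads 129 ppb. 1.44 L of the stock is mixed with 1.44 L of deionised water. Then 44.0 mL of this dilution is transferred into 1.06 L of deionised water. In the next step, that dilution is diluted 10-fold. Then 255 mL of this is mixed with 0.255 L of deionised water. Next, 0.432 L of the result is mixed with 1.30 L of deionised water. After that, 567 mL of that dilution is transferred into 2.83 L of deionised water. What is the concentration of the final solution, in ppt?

5.35 ppt

Overall dilution factor = 2 × 25.09 × 10 × 2 × 4.009 × 5.991 = 2.41 × 10⁴.
129 ppb / 2.41 × 10⁴ = 5.35 × 10⁻³ ppb = 5.35 ppt.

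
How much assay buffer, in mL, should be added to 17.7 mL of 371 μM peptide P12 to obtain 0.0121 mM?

0.0121 mM = 12.1 μM.
V₂ = C₁V₁/C₂ = 371 × 17.7 / 12.1 = 543 mL.
Diluent to add = V₂ − V₁ = 543 − 17.7 = 525 mL.

525 mL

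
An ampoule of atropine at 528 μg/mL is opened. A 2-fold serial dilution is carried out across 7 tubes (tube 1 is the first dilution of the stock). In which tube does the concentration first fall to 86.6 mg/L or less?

Tube n has concentration 528 μg/mL / 2ⁿ.
Need 2ⁿ ≥ 528 μg/mL / 86.6 mg/L = 6.10, so n ≥ 2.61.
First such tube: n = 3.

tube 3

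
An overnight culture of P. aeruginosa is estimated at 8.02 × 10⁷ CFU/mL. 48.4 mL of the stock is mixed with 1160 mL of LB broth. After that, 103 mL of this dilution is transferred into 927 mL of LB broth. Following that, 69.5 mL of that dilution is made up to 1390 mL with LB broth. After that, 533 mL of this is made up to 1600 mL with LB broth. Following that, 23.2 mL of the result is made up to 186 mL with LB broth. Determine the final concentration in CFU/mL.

Overall dilution factor = 24.97 × 10 × 20 × 3.002 × 8.017 = 1.20 × 10⁵.
8.02 × 10⁷ CFU/mL / 1.20 × 10⁵ = 667 CFU/mL.

667 CFU/mL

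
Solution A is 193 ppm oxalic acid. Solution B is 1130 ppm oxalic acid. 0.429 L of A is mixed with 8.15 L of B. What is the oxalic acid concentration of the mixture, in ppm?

1080 ppm

C_mix = (C_A·V_A + C_B·V_B)/(V_A + V_B) = (193×0.429 + 1130×8.15) / 8.579 = 1083 ppm.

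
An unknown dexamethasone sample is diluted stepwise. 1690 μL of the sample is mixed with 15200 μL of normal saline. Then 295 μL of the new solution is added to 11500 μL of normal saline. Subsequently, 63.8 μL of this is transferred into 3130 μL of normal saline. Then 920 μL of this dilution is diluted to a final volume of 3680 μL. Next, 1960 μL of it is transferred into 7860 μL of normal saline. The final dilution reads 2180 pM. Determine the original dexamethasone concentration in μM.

Overall dilution factor = 9.994 × 39.98 × 50.06 × 4 × 5.010 = 4.01 × 10⁵.
Original = 2180 pM × 4.01 × 10⁵ = 8.74 × 10⁸ pM = 874 μM.

874 μM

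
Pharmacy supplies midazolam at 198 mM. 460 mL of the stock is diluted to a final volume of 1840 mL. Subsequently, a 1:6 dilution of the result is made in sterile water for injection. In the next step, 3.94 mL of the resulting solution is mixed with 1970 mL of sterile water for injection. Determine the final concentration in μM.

16.5 μM

Overall dilution factor = 4 × 6 × 501 = 1.20 × 10⁴.
198 mM / 1.20 × 10⁴ = 0.0165 mM = 16.5 μM.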